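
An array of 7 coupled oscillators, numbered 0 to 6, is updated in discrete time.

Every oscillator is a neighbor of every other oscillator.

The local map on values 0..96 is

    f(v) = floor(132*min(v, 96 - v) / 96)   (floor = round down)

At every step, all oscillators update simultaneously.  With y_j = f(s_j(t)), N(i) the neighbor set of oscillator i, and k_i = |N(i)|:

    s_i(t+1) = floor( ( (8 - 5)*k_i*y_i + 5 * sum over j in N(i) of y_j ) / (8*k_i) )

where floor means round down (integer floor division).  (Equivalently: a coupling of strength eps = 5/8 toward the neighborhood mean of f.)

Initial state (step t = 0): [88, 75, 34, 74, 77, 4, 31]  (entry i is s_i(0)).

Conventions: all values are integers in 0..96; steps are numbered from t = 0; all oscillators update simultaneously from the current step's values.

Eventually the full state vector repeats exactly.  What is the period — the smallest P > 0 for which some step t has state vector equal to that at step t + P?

Simulating step by step:
t=0: [88, 75, 34, 74, 77, 4, 31]
t=1: [22, 27, 32, 27, 26, 20, 30]
t=2: [34, 36, 38, 36, 35, 33, 37]
t=3: [47, 48, 49, 48, 48, 47, 48]
t=4: [64, 65, 64, 65, 65, 64, 65]
t=5: [43, 42, 43, 42, 42, 43, 42]
t=6: [58, 57, 58, 57, 57, 58, 57]
t=7: [52, 52, 52, 52, 52, 52, 52]
t=8: [60, 60, 60, 60, 60, 60, 60]
t=9: [49, 49, 49, 49, 49, 49, 49]
t=10: [64, 64, 64, 64, 64, 64, 64]
t=11: [44, 44, 44, 44, 44, 44, 44]
t=12: [60, 60, 60, 60, 60, 60, 60]

Answer: 4
Key observation: The state at step 8, [60, 60, 60, 60, 60, 60, 60], reappears at step 12 — and no state repeats earlier — so the cycle the system enters has period 4.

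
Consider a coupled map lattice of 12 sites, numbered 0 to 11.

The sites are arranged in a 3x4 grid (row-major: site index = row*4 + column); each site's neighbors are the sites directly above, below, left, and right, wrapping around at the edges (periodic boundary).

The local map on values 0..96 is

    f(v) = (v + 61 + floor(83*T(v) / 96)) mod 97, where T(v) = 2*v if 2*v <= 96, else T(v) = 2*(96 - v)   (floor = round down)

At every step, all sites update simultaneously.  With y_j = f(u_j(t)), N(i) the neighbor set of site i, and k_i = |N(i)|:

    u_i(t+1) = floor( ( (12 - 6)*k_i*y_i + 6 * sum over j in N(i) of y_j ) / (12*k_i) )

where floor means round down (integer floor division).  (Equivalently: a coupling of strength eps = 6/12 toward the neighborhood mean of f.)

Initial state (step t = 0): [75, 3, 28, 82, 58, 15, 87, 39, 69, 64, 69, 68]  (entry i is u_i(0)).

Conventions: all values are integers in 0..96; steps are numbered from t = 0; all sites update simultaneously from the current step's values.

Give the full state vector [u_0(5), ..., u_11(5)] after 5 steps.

Answer: [74, 73, 73, 73, 74, 73, 73, 73, 74, 73, 73, 74]

Derivation:
t=0: [75, 3, 28, 82, 58, 15, 87, 39, 69, 64, 69, 68]
t=1: [75, 59, 55, 68, 72, 40, 57, 72, 80, 70, 73, 77]
t=2: [76, 82, 85, 79, 75, 77, 83, 78, 73, 77, 79, 74]
t=3: [73, 71, 69, 72, 74, 72, 70, 73, 75, 72, 71, 74]
t=4: [76, 77, 78, 76, 76, 77, 77, 76, 75, 77, 77, 76]
t=5: [74, 73, 73, 73, 74, 73, 73, 73, 74, 73, 73, 74]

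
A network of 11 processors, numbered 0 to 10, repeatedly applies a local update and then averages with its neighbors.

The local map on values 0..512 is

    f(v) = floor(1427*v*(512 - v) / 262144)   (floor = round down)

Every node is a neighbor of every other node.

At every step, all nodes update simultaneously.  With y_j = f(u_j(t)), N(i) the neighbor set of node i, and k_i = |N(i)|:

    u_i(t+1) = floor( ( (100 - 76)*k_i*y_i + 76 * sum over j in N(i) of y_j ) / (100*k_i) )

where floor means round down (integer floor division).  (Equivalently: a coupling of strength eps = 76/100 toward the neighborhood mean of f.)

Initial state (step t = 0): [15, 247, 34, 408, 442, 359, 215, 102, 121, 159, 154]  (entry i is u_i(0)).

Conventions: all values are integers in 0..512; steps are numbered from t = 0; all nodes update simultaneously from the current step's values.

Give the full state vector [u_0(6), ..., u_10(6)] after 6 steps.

Simulating step by step:
t=0: [15, 247, 34, 408, 442, 359, 215, 102, 121, 159, 154]
t=1: [205, 257, 213, 236, 226, 247, 255, 236, 240, 248, 248]
t=2: [351, 353, 351, 353, 352, 353, 353, 353, 353, 353, 353]
t=3: [305, 305, 305, 305, 305, 305, 305, 305, 305, 305, 305]
t=4: [343, 343, 343, 343, 343, 343, 343, 343, 343, 343, 343]
t=5: [315, 315, 315, 315, 315, 315, 315, 315, 315, 315, 315]
t=6: [337, 337, 337, 337, 337, 337, 337, 337, 337, 337, 337]

Answer: [337, 337, 337, 337, 337, 337, 337, 337, 337, 337, 337]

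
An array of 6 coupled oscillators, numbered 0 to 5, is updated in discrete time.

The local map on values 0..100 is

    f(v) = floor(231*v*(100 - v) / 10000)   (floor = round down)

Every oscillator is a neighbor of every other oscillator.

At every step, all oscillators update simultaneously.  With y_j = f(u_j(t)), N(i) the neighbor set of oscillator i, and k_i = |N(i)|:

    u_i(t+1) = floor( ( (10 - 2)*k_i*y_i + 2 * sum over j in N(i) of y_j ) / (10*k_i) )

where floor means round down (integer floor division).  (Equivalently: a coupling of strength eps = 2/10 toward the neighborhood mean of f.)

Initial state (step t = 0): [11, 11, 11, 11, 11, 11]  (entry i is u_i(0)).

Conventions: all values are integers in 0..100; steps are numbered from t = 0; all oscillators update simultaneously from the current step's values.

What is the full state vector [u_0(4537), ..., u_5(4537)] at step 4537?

Simulating step by step:
t=0: [11, 11, 11, 11, 11, 11]
t=1: [22, 22, 22, 22, 22, 22]
t=2: [39, 39, 39, 39, 39, 39]
t=3: [54, 54, 54, 54, 54, 54]
t=4: [57, 57, 57, 57, 57, 57]
t=5: [56, 56, 56, 56, 56, 56]
t=6: [56, 56, 56, 56, 56, 56]

Answer: [56, 56, 56, 56, 56, 56]
Key observation: The state at step 5, [56, 56, 56, 56, 56, 56], reappears at step 6: the system is in a cycle of period 1 from step 5 on.  Therefore the state at step 4537 equals the state at step 5 + ((4537 - 5) mod 1) = 5, which is [56, 56, 56, 56, 56, 56].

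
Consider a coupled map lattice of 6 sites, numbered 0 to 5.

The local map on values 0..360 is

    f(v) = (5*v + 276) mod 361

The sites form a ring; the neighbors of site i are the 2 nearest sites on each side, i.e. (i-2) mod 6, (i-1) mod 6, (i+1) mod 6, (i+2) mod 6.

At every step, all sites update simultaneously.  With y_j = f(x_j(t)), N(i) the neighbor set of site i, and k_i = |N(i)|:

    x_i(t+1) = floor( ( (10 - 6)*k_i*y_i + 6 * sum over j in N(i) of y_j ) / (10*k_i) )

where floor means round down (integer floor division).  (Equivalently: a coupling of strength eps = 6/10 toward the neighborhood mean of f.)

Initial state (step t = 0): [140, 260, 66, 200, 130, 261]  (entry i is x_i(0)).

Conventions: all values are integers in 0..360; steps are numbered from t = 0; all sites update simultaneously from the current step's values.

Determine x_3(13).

Answer: x_3(13) = 180

Derivation:
t=0: [140, 260, 66, 200, 130, 261]
t=1: [209, 177, 215, 184, 205, 172]
t=2: [187, 132, 204, 137, 188, 118]
t=3: [156, 194, 192, 201, 161, 164]
t=4: [236, 169, 219, 182, 248, 163]
t=5: [65, 76, 148, 102, 90, 36]
t=6: [199, 221, 208, 128, 105, 128]
t=7: [195, 240, 207, 198, 152, 191]
t=8: [175, 121, 195, 181, 234, 163]
t=9: [77, 114, 116, 89, 52, 52]
t=10: [211, 194, 197, 235, 215, 213]
t=11: [229, 168, 174, 132, 210, 206]
t=12: [219, 138, 149, 169, 222, 213]
t=13: [280, 230, 250, 180, 253, 234]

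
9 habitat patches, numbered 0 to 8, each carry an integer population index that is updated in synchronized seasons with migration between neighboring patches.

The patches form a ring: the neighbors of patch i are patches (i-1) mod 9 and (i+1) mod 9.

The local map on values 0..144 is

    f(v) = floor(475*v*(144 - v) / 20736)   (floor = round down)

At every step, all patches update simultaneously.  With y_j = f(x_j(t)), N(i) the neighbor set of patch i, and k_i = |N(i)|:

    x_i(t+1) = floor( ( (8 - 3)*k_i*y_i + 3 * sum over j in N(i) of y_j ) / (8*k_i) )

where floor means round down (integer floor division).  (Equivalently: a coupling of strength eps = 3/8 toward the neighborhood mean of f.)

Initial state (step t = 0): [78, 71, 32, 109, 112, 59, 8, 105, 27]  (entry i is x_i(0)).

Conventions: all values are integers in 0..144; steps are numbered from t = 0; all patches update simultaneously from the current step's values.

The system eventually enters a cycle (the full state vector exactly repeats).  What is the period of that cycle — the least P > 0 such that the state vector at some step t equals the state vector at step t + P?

Answer: 2
Key observation: The state at step 14, [118, 118, 118, 118, 118, 118, 118, 118, 118], reappears at step 16 — and no state repeats earlier — so the cycle the system enters has period 2.

Derivation:
t=0: [78, 71, 32, 109, 112, 59, 8, 105, 27]
t=1: [108, 111, 89, 85, 88, 91, 53, 76, 84]
t=2: [92, 89, 106, 113, 112, 110, 111, 115, 110]
t=3: [105, 107, 93, 82, 82, 84, 82, 79, 87]
t=4: [96, 93, 106, 114, 115, 115, 116, 116, 110]
t=5: [101, 104, 92, 80, 76, 75, 74, 76, 86]
t=6: [101, 98, 107, 115, 117, 118, 118, 117, 111]
t=7: [96, 99, 89, 77, 72, 70, 70, 73, 83]
t=8: [106, 104, 111, 116, 118, 118, 118, 117, 113]
t=9: [90, 92, 83, 74, 70, 70, 70, 73, 80]
t=10: [111, 110, 114, 117, 118, 118, 118, 117, 116]
t=11: [81, 83, 78, 72, 70, 70, 70, 72, 75]
t=12: [116, 115, 116, 117, 118, 118, 118, 118, 117]
t=13: [74, 75, 74, 72, 70, 70, 70, 70, 72]
t=14: [118, 118, 118, 118, 118, 118, 118, 118, 118]
t=15: [70, 70, 70, 70, 70, 70, 70, 70, 70]
t=16: [118, 118, 118, 118, 118, 118, 118, 118, 118]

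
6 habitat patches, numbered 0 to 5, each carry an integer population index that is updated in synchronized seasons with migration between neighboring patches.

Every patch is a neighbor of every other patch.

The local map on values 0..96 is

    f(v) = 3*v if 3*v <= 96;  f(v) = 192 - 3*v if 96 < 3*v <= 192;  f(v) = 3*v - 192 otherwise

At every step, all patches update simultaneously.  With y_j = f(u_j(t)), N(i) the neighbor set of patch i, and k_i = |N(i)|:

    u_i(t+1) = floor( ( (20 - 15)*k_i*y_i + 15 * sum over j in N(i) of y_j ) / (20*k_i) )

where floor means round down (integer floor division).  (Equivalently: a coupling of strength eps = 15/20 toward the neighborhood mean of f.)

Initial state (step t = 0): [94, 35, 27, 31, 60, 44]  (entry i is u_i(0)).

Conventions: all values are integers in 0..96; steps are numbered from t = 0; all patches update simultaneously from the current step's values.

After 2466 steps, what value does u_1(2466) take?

Answer: u_1(2466) = 60
Key observation: The state at step 4, [36, 36, 36, 36, 36, 36], reappears at step 8: the system is in a cycle of period 4 from step 4 on.  Therefore the state at step 2466 equals the state at step 4 + ((2466 - 4) mod 4) = 6, which is [60, 60, 60, 60, 60, 60].

Derivation:
t=0: [94, 35, 27, 31, 60, 44]
t=1: [72, 72, 71, 72, 64, 69]
t=2: [18, 18, 18, 18, 16, 17]
t=3: [52, 52, 52, 52, 52, 52]
t=4: [36, 36, 36, 36, 36, 36]
t=5: [84, 84, 84, 84, 84, 84]
t=6: [60, 60, 60, 60, 60, 60]
t=7: [12, 12, 12, 12, 12, 12]
t=8: [36, 36, 36, 36, 36, 36]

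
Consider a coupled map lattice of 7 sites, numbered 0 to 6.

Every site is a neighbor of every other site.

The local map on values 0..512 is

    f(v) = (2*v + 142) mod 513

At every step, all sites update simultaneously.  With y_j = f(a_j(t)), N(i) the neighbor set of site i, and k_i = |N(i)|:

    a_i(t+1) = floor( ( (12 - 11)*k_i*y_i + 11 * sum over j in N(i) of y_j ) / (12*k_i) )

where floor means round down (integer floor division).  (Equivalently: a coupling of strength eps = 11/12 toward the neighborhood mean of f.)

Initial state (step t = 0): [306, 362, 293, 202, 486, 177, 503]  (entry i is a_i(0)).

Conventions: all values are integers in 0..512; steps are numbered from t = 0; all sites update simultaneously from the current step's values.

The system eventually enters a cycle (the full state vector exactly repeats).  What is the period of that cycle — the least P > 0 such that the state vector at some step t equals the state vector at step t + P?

Simulating step by step:
t=0: [306, 362, 293, 202, 486, 177, 503]
t=1: [219, 211, 221, 234, 230, 202, 228]
t=2: [70, 71, 70, 68, 69, 73, 69]
t=3: [282, 281, 282, 282, 282, 281, 282]
t=4: [192, 192, 192, 192, 192, 192, 192]
t=5: [13, 13, 13, 13, 13, 13, 13]
t=6: [168, 168, 168, 168, 168, 168, 168]
t=7: [478, 478, 478, 478, 478, 478, 478]
t=8: [72, 72, 72, 72, 72, 72, 72]
t=9: [286, 286, 286, 286, 286, 286, 286]
t=10: [201, 201, 201, 201, 201, 201, 201]
t=11: [31, 31, 31, 31, 31, 31, 31]
t=12: [204, 204, 204, 204, 204, 204, 204]
t=13: [37, 37, 37, 37, 37, 37, 37]
t=14: [216, 216, 216, 216, 216, 216, 216]
t=15: [61, 61, 61, 61, 61, 61, 61]
t=16: [264, 264, 264, 264, 264, 264, 264]
t=17: [157, 157, 157, 157, 157, 157, 157]
t=18: [456, 456, 456, 456, 456, 456, 456]
t=19: [28, 28, 28, 28, 28, 28, 28]
t=20: [198, 198, 198, 198, 198, 198, 198]
t=21: [25, 25, 25, 25, 25, 25, 25]
t=22: [192, 192, 192, 192, 192, 192, 192]

Answer: 18
Key observation: The state at step 4, [192, 192, 192, 192, 192, 192, 192], reappears at step 22 — and no state repeats earlier — so the cycle the system enters has period 18.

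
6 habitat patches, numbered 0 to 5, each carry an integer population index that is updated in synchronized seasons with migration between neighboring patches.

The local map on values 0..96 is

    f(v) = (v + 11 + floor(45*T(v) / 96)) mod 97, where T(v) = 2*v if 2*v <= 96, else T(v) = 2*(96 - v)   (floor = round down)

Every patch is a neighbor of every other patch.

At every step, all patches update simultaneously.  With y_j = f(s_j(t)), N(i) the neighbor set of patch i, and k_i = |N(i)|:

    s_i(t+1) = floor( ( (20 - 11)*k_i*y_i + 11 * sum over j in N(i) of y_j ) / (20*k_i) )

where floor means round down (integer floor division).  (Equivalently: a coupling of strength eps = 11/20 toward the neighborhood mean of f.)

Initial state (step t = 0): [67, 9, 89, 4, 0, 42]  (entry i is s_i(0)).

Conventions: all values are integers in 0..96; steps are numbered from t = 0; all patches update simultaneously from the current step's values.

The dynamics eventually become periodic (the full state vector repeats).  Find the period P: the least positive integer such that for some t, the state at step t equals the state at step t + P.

Answer: 3
Key observation: The state at step 9, [7, 7, 7, 7, 7, 7], reappears at step 12 — and no state repeats earlier — so the cycle the system enters has period 3.

Derivation:
t=0: [67, 9, 89, 4, 0, 42]
t=1: [20, 27, 21, 24, 22, 49]
t=2: [47, 52, 48, 50, 48, 33]
t=3: [13, 14, 14, 14, 14, 36]
t=4: [41, 42, 42, 42, 42, 56]
t=5: [81, 82, 82, 82, 82, 53]
t=6: [8, 8, 8, 8, 8, 8]
t=7: [26, 26, 26, 26, 26, 26]
t=8: [61, 61, 61, 61, 61, 61]
t=9: [7, 7, 7, 7, 7, 7]
t=10: [24, 24, 24, 24, 24, 24]
t=11: [57, 57, 57, 57, 57, 57]
t=12: [7, 7, 7, 7, 7, 7]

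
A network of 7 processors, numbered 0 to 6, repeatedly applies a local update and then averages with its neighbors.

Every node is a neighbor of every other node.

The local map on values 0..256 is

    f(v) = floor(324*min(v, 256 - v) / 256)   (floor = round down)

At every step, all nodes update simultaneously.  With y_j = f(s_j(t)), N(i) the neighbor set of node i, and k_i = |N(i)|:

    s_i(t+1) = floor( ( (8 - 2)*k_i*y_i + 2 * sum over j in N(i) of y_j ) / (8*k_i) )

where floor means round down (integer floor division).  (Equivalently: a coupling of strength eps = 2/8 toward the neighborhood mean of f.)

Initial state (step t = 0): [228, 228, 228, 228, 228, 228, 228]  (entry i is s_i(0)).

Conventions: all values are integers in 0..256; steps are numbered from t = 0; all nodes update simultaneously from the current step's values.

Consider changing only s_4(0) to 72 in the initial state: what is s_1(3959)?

Simulating step by step:
t=0: [228, 228, 228, 228, 72, 228, 228]
t=1: [37, 37, 37, 37, 77, 37, 37]
t=2: [48, 48, 48, 48, 84, 48, 48]
t=3: [61, 61, 61, 61, 94, 61, 61]
t=4: [78, 78, 78, 78, 107, 78, 78]
t=5: [99, 99, 99, 99, 125, 99, 99]
t=6: [126, 126, 126, 126, 149, 126, 126]
t=7: [158, 158, 158, 158, 141, 158, 158]
t=8: [124, 124, 124, 124, 139, 124, 124]
t=9: [155, 155, 155, 155, 150, 155, 155]
t=10: [127, 127, 127, 127, 132, 127, 127]
t=11: [159, 159, 159, 159, 157, 159, 159]
t=12: [122, 122, 122, 122, 124, 122, 122]
t=13: [154, 154, 154, 154, 155, 154, 154]
t=14: [128, 128, 128, 128, 127, 128, 128]
t=15: [161, 161, 161, 161, 160, 161, 161]
t=16: [120, 120, 120, 120, 120, 120, 120]
t=17: [151, 151, 151, 151, 151, 151, 151]
t=18: [132, 132, 132, 132, 132, 132, 132]
t=19: [156, 156, 156, 156, 156, 156, 156]
t=20: [126, 126, 126, 126, 126, 126, 126]
t=21: [159, 159, 159, 159, 159, 159, 159]
t=22: [122, 122, 122, 122, 122, 122, 122]
t=23: [154, 154, 154, 154, 154, 154, 154]
t=24: [129, 129, 129, 129, 129, 129, 129]
t=25: [160, 160, 160, 160, 160, 160, 160]
t=26: [121, 121, 121, 121, 121, 121, 121]
t=27: [153, 153, 153, 153, 153, 153, 153]
t=28: [130, 130, 130, 130, 130, 130, 130]
t=29: [159, 159, 159, 159, 159, 159, 159]

Answer: s_1(3959) = 154
Key observation: The state at step 21, [159, 159, 159, 159, 159, 159, 159], reappears at step 29: the system is in a cycle of period 8 from step 21 on.  Therefore the state at step 3959 equals the state at step 21 + ((3959 - 21) mod 8) = 23, which is [154, 154, 154, 154, 154, 154, 154].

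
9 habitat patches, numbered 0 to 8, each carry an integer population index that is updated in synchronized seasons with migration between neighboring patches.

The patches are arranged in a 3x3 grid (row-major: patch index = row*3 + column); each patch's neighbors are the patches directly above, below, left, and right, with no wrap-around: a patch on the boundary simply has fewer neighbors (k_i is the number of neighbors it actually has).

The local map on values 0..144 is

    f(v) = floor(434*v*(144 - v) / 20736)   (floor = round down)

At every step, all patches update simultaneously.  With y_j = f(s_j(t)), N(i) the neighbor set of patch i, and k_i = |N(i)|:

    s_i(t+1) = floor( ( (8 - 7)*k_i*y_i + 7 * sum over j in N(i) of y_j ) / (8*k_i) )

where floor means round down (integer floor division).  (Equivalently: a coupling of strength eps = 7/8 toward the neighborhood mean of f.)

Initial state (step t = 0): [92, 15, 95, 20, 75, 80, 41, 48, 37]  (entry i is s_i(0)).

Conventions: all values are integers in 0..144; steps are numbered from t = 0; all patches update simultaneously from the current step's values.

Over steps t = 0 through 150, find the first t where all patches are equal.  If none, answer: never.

Answer: 8
Key observation: Synchronization is absorbing here: once all patches are equal they stay equal, and step 8 is the first all-equal step.

Derivation:
t=0: [92, 15, 95, 20, 75, 80, 41, 48, 37]  (not all equal)
t=1: [52, 93, 76, 92, 77, 97, 75, 93, 99]  (not all equal)
t=2: [99, 104, 98, 104, 99, 101, 100, 102, 96]  (not all equal)
t=3: [87, 92, 89, 91, 88, 93, 88, 93, 90]  (not all equal)
t=4: [100, 102, 99, 102, 99, 101, 99, 101, 99]  (not all equal)
t=5: [89, 92, 89, 92, 89, 92, 89, 92, 90]  (not all equal)
t=6: [100, 101, 100, 101, 100, 101, 100, 101, 100]  (not all equal)
t=7: [90, 91, 90, 91, 90, 91, 90, 91, 90]  (not all equal)
t=8: [100, 100, 100, 100, 100, 100, 100, 100, 100]  (all equal)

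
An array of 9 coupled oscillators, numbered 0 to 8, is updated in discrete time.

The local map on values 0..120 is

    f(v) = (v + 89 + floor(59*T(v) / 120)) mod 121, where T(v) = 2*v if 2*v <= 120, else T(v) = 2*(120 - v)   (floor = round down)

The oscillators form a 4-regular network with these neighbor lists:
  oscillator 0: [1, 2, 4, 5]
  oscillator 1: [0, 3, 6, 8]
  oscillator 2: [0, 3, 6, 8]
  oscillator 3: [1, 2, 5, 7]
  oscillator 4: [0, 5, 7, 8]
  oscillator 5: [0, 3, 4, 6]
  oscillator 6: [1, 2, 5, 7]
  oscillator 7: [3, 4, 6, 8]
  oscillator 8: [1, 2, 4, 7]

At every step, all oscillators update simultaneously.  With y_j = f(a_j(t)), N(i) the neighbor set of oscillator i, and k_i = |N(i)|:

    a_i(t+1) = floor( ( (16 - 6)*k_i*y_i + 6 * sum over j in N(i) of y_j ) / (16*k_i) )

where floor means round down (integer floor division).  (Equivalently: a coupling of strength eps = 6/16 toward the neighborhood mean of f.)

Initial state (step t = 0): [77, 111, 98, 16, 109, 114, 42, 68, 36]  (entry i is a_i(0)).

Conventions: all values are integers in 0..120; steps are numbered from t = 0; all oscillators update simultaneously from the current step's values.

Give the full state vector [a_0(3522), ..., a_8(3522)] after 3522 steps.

Answer: [87, 87, 87, 87, 87, 87, 87, 87, 87]
Key observation: The state at step 3, [87, 87, 87, 87, 87, 87, 87, 87, 87], reappears at step 4: the system is in a cycle of period 1 from step 3 on.  Therefore the state at step 3522 equals the state at step 3 + ((3522 - 3) mod 1) = 3, which is [87, 87, 87, 87, 87, 87, 87, 87, 87].

Derivation:
t=0: [77, 111, 98, 16, 109, 114, 42, 68, 36]
t=1: [87, 82, 82, 107, 82, 86, 64, 82, 57]
t=2: [87, 86, 86, 87, 86, 87, 87, 86, 83]
t=3: [87, 87, 87, 87, 87, 87, 87, 87, 87]
t=4: [87, 87, 87, 87, 87, 87, 87, 87, 87]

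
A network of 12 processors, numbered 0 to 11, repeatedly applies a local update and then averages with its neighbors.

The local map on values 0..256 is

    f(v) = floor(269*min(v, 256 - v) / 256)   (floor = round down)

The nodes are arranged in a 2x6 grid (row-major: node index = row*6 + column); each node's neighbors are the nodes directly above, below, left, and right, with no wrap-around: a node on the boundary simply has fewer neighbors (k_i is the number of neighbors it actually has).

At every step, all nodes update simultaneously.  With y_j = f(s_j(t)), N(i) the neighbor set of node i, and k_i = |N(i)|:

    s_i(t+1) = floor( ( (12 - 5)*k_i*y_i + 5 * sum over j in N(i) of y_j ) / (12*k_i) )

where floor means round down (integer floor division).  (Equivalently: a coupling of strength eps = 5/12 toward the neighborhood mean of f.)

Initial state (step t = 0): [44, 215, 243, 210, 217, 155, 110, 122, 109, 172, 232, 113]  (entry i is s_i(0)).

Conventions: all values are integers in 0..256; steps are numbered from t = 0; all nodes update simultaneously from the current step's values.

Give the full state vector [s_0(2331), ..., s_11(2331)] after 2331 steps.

Answer: [131, 131, 130, 130, 129, 129, 131, 131, 130, 130, 129, 129]
Key observation: The state at step 20, [131, 131, 131, 132, 132, 133, 131, 131, 131, 132, 132, 133], reappears at step 22: the system is in a cycle of period 2 from step 20 on.  Therefore the state at step 2331 equals the state at step 20 + ((2331 - 20) mod 2) = 21, which is [131, 131, 130, 130, 129, 129, 131, 131, 130, 130, 129, 129].

Derivation:
t=0: [44, 215, 243, 210, 217, 155, 110, 122, 109, 172, 232, 113]
t=1: [59, 51, 36, 47, 48, 94, 103, 112, 98, 77, 48, 96]
t=2: [69, 60, 49, 51, 56, 88, 100, 104, 92, 74, 61, 89]
t=3: [77, 68, 59, 56, 62, 85, 98, 100, 88, 74, 69, 86]
t=4: [82, 75, 66, 62, 68, 84, 98, 98, 87, 75, 74, 86]
t=5: [87, 81, 72, 68, 73, 84, 98, 97, 87, 77, 78, 86]
t=6: [92, 86, 78, 73, 77, 85, 99, 97, 88, 80, 81, 87]
t=7: [96, 91, 83, 78, 81, 87, 101, 98, 90, 84, 85, 89]
t=8: [100, 95, 88, 83, 85, 90, 103, 100, 93, 88, 88, 91]
t=9: [104, 99, 92, 88, 89, 93, 106, 103, 96, 92, 92, 94]
t=10: [108, 104, 97, 93, 93, 96, 109, 106, 100, 96, 95, 97]
t=11: [112, 108, 102, 97, 97, 99, 113, 110, 104, 100, 99, 100]
t=12: [116, 113, 107, 102, 101, 103, 117, 114, 109, 104, 103, 104]
t=13: [120, 117, 112, 107, 106, 107, 121, 118, 113, 109, 108, 108]
t=14: [125, 122, 117, 112, 111, 112, 125, 122, 118, 114, 112, 112]
t=15: [130, 127, 122, 117, 116, 116, 130, 127, 123, 119, 117, 117]
t=16: [132, 132, 128, 123, 121, 121, 132, 132, 128, 124, 122, 121]
t=17: [130, 130, 132, 129, 127, 127, 130, 130, 132, 130, 128, 127]
t=18: [132, 131, 130, 132, 133, 133, 132, 131, 130, 132, 133, 133]
t=19: [130, 131, 131, 130, 129, 129, 130, 131, 131, 130, 129, 129]
t=20: [131, 131, 131, 132, 132, 133, 131, 131, 131, 132, 132, 133]
t=21: [131, 131, 130, 130, 129, 129, 131, 131, 130, 130, 129, 129]
t=22: [131, 131, 131, 132, 132, 133, 131, 131, 131, 132, 132, 133]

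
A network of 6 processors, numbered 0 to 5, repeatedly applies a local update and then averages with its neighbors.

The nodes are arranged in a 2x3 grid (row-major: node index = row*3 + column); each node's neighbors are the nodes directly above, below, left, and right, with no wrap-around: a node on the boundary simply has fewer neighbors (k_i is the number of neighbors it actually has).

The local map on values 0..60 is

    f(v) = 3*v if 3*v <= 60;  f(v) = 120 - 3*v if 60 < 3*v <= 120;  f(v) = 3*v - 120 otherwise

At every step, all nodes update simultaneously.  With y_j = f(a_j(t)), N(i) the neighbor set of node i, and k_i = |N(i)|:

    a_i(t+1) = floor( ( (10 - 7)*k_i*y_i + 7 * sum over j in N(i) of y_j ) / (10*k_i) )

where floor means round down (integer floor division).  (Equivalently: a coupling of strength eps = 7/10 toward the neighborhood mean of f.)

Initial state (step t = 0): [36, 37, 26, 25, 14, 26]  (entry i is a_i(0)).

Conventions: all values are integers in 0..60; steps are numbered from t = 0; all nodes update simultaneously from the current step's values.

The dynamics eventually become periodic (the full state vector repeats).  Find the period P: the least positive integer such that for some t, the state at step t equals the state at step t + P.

Simulating step by step:
t=0: [36, 37, 26, 25, 14, 26]
t=1: [22, 25, 30, 32, 35, 42]
t=2: [40, 36, 26, 31, 22, 17]
t=3: [13, 26, 34, 27, 37, 48]
t=4: [40, 28, 28, 28, 27, 16]
t=5: [25, 28, 40, 24, 39, 40]
t=6: [42, 22, 12, 31, 20, 1]
t=7: [30, 40, 30, 31, 37, 34]
t=8: [18, 16, 15, 21, 13, 19]
t=9: [52, 46, 50, 49, 49, 46]
t=10: [26, 27, 21, 30, 22, 25]
t=11: [36, 47, 46, 42, 42, 52]
t=12: [13, 14, 25, 8, 16, 19]
t=13: [34, 43, 48, 37, 43, 49]
t=14: [11, 14, 19, 12, 13, 19]
t=15: [37, 42, 51, 36, 43, 50]
t=16: [9, 13, 22, 9, 13, 23]
t=17: [31, 39, 47, 31, 39, 47]
t=18: [18, 12, 14, 18, 12, 14]
t=19: [47, 41, 39, 47, 41, 39]
t=20: [14, 7, 3, 14, 7, 3]
t=21: [34, 23, 13, 34, 23, 13]
t=22: [29, 40, 43, 29, 40, 43]
t=23: [21, 9, 5, 21, 9, 5]
t=24: [46, 31, 19, 46, 31, 19]
t=25: [21, 31, 46, 21, 31, 46]
t=26: [46, 31, 21, 46, 31, 21]
t=27: [21, 31, 46, 21, 31, 46]

Answer: 2
Key observation: The state at step 25, [21, 31, 46, 21, 31, 46], reappears at step 27 — and no state repeats earlier — so the cycle the system enters has period 2.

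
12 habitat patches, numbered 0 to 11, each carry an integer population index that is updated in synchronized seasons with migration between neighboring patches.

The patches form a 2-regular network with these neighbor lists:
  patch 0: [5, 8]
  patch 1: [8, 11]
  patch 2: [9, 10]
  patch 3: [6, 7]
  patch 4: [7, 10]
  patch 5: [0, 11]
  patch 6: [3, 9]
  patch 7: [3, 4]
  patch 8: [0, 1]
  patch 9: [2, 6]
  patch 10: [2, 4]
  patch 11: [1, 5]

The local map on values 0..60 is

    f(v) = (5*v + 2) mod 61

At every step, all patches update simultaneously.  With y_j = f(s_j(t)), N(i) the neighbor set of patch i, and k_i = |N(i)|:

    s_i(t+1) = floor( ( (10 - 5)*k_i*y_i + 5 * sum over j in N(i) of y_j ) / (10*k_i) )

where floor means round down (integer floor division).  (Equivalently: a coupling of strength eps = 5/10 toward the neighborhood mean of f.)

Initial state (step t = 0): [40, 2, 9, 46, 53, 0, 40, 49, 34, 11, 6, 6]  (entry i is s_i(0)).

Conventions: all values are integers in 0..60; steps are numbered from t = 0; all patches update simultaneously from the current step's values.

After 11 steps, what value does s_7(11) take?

Answer: s_7(11) = 38

Derivation:
t=0: [40, 2, 9, 46, 53, 0, 40, 49, 34, 11, 6, 6]
t=1: [22, 26, 45, 30, 20, 13, 36, 19, 32, 45, 33, 19]
t=2: [37, 24, 44, 39, 40, 24, 48, 35, 35, 48, 43, 22]
t=3: [15, 26, 42, 35, 31, 13, 47, 35, 28, 54, 31, 25]
t=4: [14, 11, 30, 54, 40, 8, 47, 50, 16, 34, 33, 6]
t=5: [21, 41, 38, 29, 22, 31, 46, 15, 27, 46, 34, 40]
t=6: [35, 20, 29, 28, 42, 33, 43, 27, 25, 39, 40, 24]
t=7: [40, 21, 20, 22, 23, 36, 25, 19, 26, 21, 23, 21]
t=8: [27, 37, 46, 35, 51, 46, 26, 44, 21, 34, 52, 49]
t=9: [31, 14, 41, 39, 20, 29, 31, 36, 27, 39, 24, 14]
t=10: [27, 12, 15, 30, 35, 24, 24, 43, 19, 21, 16, 14]
t=11: [16, 12, 24, 23, 41, 6, 19, 38, 22, 27, 28, 5]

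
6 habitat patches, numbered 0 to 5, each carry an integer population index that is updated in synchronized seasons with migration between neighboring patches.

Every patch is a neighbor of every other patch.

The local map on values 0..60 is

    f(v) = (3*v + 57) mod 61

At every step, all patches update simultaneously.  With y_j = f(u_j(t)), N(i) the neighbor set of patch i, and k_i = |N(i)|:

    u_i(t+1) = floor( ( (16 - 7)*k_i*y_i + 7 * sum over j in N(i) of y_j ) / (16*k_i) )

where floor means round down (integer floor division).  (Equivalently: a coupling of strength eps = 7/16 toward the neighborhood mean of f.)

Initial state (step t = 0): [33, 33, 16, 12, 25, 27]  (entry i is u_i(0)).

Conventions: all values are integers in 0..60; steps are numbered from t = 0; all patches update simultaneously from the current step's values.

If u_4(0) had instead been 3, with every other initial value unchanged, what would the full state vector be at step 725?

Simulating step by step:
t=0: [33, 33, 16, 12, 3, 27]
t=1: [30, 30, 35, 29, 16, 22]
t=2: [25, 25, 32, 24, 34, 14]
t=3: [16, 16, 26, 14, 29, 29]
t=4: [36, 36, 22, 34, 26, 26]
t=5: [33, 33, 13, 30, 19, 19]
t=6: [36, 36, 37, 32, 45, 45]
t=7: [36, 36, 37, 30, 20, 20]
t=8: [43, 43, 45, 35, 50, 50]
t=9: [10, 10, 13, 28, 20, 20]
t=10: [31, 31, 35, 28, 45, 45]
t=11: [24, 24, 30, 20, 15, 15]
t=12: [18, 18, 27, 42, 34, 34]
t=13: [40, 40, 24, 16, 34, 34]
t=14: [46, 46, 23, 41, 38, 38]
t=15: [21, 21, 18, 43, 39, 39]
t=16: [52, 52, 47, 25, 48, 48]
t=17: [24, 24, 17, 15, 19, 19]
t=18: [21, 21, 40, 37, 43, 43]
t=19: [47, 47, 45, 41, 21, 21]
t=20: [25, 25, 23, 46, 46, 46]
t=21: [10, 10, 7, 10, 10, 10]
t=22: [25, 25, 20, 25, 25, 25]
t=23: [14, 14, 35, 14, 14, 14]
t=24: [38, 38, 39, 38, 38, 38]
t=25: [49, 49, 50, 49, 49, 49]
t=26: [21, 21, 22, 21, 21, 21]
t=27: [53, 53, 26, 53, 53, 53]
t=28: [31, 31, 21, 31, 31, 31]
t=29: [30, 30, 45, 30, 30, 30]
t=30: [23, 23, 16, 23, 23, 23]
t=31: [7, 7, 26, 7, 7, 7]
t=32: [16, 16, 14, 16, 16, 16]
t=33: [43, 43, 40, 43, 43, 43]
t=34: [7, 7, 32, 7, 7, 7]
t=35: [18, 18, 24, 18, 18, 18]
t=36: [46, 46, 25, 46, 46, 46]
t=37: [11, 11, 10, 11, 11, 11]
t=38: [28, 28, 27, 28, 28, 28]
t=39: [18, 18, 17, 18, 18, 18]
t=40: [49, 49, 48, 49, 49, 49]
t=41: [20, 20, 19, 20, 20, 20]
t=42: [55, 55, 54, 55, 55, 55]
t=43: [38, 38, 37, 38, 38, 38]
t=44: [48, 48, 47, 48, 48, 48]
t=45: [17, 17, 16, 17, 17, 17]
t=46: [46, 46, 45, 46, 46, 46]
t=47: [11, 11, 10, 11, 11, 11]

Answer: [17, 17, 16, 17, 17, 17]
Key observation: The state at step 37, [11, 11, 10, 11, 11, 11], reappears at step 47: the system is in a cycle of period 10 from step 37 on.  Therefore the state at step 725 equals the state at step 37 + ((725 - 37) mod 10) = 45, which is [17, 17, 16, 17, 17, 17].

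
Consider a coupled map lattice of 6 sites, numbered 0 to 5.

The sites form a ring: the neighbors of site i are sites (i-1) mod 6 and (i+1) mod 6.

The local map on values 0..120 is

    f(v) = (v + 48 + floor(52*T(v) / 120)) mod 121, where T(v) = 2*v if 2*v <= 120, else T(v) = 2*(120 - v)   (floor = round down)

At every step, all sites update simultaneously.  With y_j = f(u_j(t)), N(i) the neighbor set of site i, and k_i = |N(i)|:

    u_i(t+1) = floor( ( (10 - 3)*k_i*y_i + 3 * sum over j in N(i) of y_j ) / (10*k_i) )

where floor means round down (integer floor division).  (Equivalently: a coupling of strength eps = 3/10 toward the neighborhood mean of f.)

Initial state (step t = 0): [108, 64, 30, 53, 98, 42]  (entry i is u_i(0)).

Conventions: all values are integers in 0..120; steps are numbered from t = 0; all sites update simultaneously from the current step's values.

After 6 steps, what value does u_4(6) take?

Answer: u_4(6) = 39

Derivation:
t=0: [108, 64, 30, 53, 98, 42]
t=1: [38, 49, 82, 39, 35, 16]
t=2: [96, 36, 49, 107, 108, 88]
t=3: [53, 89, 36, 40, 44, 42]
t=4: [24, 50, 86, 19, 7, 8]
t=5: [76, 34, 44, 73, 64, 66]
t=6: [51, 85, 28, 35, 39, 39]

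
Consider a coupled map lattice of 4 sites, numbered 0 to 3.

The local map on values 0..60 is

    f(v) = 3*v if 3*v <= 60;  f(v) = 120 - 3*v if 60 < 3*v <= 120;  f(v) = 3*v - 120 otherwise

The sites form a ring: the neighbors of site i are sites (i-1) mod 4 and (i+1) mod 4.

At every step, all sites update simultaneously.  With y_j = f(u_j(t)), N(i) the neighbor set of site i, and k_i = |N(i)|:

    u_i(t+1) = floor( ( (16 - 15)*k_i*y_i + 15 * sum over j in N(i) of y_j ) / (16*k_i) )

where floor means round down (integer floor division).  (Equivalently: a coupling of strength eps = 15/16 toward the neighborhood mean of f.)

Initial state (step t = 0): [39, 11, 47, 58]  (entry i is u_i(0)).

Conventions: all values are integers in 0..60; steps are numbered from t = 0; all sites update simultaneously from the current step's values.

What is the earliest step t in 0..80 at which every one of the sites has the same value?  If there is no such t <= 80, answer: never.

Simulating step by step:
t=0: [39, 11, 47, 58]  (not all equal)
t=1: [40, 13, 42, 14]  (not all equal)
t=2: [37, 5, 38, 5]  (not all equal)
t=3: [14, 7, 14, 7]  (not all equal)
t=4: [22, 40, 22, 40]  (not all equal)
t=5: [3, 50, 3, 50]  (not all equal)
t=6: [28, 10, 28, 10]  (not all equal)
t=7: [30, 35, 30, 35]  (not all equal)
t=8: [15, 29, 15, 29]  (not all equal)
t=9: [33, 44, 33, 44]  (not all equal)
t=10: [12, 20, 12, 20]  (not all equal)
t=11: [58, 37, 58, 37]  (not all equal)
t=12: [11, 51, 11, 51]  (not all equal)
t=13: [33, 33, 33, 33]  (all equal)

Answer: 13
Key observation: Synchronization is absorbing here: once all sites are equal they stay equal, and step 13 is the first all-equal step.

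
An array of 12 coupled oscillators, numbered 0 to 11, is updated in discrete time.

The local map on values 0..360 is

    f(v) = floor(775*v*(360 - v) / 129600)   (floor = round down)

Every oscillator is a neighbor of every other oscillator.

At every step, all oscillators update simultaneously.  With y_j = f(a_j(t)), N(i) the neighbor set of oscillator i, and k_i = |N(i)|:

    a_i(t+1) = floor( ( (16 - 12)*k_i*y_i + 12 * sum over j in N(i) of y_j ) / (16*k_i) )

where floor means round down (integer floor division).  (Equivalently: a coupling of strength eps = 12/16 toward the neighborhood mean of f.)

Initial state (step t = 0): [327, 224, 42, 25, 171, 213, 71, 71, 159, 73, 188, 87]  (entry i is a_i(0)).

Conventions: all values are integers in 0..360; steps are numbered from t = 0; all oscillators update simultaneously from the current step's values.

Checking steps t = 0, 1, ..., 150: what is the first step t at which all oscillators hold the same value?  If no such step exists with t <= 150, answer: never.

Answer: 3
Key observation: Synchronization is absorbing here: once all oscillators are equal they stay equal, and step 3 is the first all-equal step.

Derivation:
t=0: [327, 224, 42, 25, 171, 213, 71, 71, 159, 73, 188, 87]  (not all equal)
t=1: [124, 145, 126, 121, 147, 146, 134, 134, 147, 135, 147, 138]  (not all equal)
t=2: [180, 182, 180, 179, 182, 182, 181, 181, 182, 181, 182, 181]  (not all equal)
t=3: [193, 193, 193, 193, 193, 193, 193, 193, 193, 193, 193, 193]  (all equal)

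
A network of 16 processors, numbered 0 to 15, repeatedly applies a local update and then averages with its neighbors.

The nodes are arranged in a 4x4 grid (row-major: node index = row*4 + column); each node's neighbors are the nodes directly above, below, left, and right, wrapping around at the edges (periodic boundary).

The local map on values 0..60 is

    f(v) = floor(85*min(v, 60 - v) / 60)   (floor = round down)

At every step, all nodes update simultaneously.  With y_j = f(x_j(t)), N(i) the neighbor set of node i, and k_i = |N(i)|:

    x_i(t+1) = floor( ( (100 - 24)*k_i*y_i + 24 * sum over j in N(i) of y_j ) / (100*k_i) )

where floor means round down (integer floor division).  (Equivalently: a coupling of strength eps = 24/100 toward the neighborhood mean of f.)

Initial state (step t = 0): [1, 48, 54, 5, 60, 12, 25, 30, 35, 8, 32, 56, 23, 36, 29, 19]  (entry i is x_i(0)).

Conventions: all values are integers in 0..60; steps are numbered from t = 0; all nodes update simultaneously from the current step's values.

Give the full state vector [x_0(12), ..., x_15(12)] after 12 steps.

Simulating step by step:
t=0: [1, 48, 54, 5, 60, 12, 25, 30, 35, 8, 32, 56, 23, 36, 29, 19]
t=1: [4, 16, 12, 9, 5, 16, 32, 34, 29, 15, 35, 12, 30, 31, 37, 24]
t=2: [8, 21, 19, 14, 11, 22, 36, 31, 36, 24, 33, 21, 39, 38, 31, 32]
t=3: [13, 27, 27, 21, 18, 30, 34, 36, 32, 33, 37, 31, 28, 31, 39, 36]
t=4: [21, 37, 36, 29, 26, 40, 36, 33, 38, 38, 32, 39, 37, 39, 30, 34]
t=5: [30, 31, 34, 39, 34, 29, 34, 37, 31, 31, 37, 30, 31, 30, 40, 36]
t=6: [40, 40, 35, 30, 36, 40, 35, 32, 40, 40, 33, 40, 40, 40, 29, 34]
t=7: [29, 28, 35, 40, 33, 28, 35, 37, 28, 28, 36, 29, 28, 28, 39, 35]
t=8: [39, 38, 34, 29, 37, 38, 35, 32, 39, 38, 34, 39, 38, 38, 30, 34]
t=9: [30, 31, 36, 39, 32, 31, 35, 37, 29, 31, 35, 30, 31, 31, 40, 35]
t=10: [40, 40, 33, 30, 39, 40, 35, 33, 40, 40, 35, 40, 40, 40, 29, 35]
t=11: [28, 28, 37, 40, 29, 28, 34, 36, 28, 28, 34, 29, 28, 28, 39, 34]
t=12: [38, 38, 32, 29, 40, 38, 35, 34, 39, 38, 36, 39, 38, 38, 30, 35]

Answer: [38, 38, 32, 29, 40, 38, 35, 34, 39, 38, 36, 39, 38, 38, 30, 35]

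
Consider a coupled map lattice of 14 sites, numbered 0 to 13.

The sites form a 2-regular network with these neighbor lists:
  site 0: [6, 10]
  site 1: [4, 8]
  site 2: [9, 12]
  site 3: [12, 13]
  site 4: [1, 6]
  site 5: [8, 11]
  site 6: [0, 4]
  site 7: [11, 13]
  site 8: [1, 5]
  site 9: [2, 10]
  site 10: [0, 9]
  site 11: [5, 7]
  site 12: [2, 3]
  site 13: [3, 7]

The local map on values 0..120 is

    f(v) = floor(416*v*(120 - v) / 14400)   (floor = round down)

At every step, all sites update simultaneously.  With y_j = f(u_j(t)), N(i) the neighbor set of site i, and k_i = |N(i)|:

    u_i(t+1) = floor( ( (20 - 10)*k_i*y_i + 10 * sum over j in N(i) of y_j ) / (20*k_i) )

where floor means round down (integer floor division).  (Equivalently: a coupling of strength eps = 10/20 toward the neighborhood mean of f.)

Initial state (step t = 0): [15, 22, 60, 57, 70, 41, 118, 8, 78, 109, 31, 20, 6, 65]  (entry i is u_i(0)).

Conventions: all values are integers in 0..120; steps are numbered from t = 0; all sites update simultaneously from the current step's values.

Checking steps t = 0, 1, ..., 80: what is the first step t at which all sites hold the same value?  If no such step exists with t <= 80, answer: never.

Simulating step by step:
t=0: [15, 22, 60, 57, 70, 41, 118, 8, 78, 109, 31, 20, 6, 65]  (not all equal)
t=1: [43, 79, 65, 82, 67, 84, 39, 52, 85, 62, 59, 58, 61, 83]  (not all equal)
t=2: [96, 93, 103, 92, 97, 90, 94, 98, 87, 103, 101, 98, 99, 92]  (not all equal)
t=3: [64, 72, 52, 70, 67, 75, 67, 65, 78, 51, 56, 66, 61, 71]  (not all equal)
t=4: [102, 98, 102, 101, 101, 97, 102, 102, 96, 101, 102, 101, 102, 101]  (not all equal)
t=5: [53, 61, 53, 54, 56, 62, 53, 54, 64, 54, 53, 56, 53, 54]  (not all equal)
t=6: [102, 103, 102, 102, 102, 103, 102, 102, 103, 102, 102, 102, 102, 102]  (not all equal)
t=7: [53, 50, 53, 53, 52, 50, 53, 53, 50, 53, 53, 52, 53, 53]  (not all equal)
t=8: [102, 101, 102, 102, 101, 101, 102, 102, 101, 102, 102, 101, 102, 102]  (not all equal)
t=9: [53, 55, 53, 53, 54, 55, 53, 53, 55, 53, 53, 54, 53, 53]  (not all equal)
t=10: [102, 102, 102, 102, 102, 102, 102, 102, 103, 102, 102, 102, 102, 102]  (not all equal)
t=11: [53, 52, 53, 53, 53, 52, 53, 53, 51, 53, 53, 53, 53, 53]  (not all equal)
t=12: [102, 101, 102, 102, 102, 101, 102, 102, 101, 102, 102, 102, 102, 102]  (not all equal)
t=13: [53, 54, 53, 53, 53, 54, 53, 53, 55, 53, 53, 53, 53, 53]  (not all equal)
t=14: [102, 102, 102, 102, 102, 102, 102, 102, 102, 102, 102, 102, 102, 102]  (all equal)

Answer: 14
Key observation: Synchronization is absorbing here: once all sites are equal they stay equal, and step 14 is the first all-equal step.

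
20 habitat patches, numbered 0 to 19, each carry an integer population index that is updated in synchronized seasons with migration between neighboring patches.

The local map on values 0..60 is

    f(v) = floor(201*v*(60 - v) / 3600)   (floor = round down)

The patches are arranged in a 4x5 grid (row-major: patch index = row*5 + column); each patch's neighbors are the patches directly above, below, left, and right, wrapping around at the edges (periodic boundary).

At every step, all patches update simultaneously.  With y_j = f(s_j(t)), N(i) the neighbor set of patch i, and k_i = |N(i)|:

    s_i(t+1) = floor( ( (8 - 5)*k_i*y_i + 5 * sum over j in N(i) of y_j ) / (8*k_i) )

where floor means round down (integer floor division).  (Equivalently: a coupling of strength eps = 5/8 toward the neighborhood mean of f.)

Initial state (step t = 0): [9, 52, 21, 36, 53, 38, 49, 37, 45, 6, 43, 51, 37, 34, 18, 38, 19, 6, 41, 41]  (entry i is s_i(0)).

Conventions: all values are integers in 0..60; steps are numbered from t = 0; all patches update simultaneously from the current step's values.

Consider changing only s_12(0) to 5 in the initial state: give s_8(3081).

Simulating step by step:
t=0: [9, 52, 21, 36, 53, 38, 49, 37, 45, 6, 43, 51, 5, 34, 18, 38, 19, 6, 41, 41]
t=1: [30, 30, 38, 40, 28, 34, 33, 37, 39, 29, 39, 29, 27, 39, 39, 40, 33, 29, 40, 39]
t=2: [48, 49, 47, 45, 48, 48, 49, 47, 45, 48, 46, 48, 48, 45, 45, 46, 48, 48, 45, 45]
t=3: [32, 31, 33, 35, 33, 32, 31, 33, 35, 33, 34, 32, 33, 36, 35, 34, 32, 33, 36, 35]
t=4: [49, 49, 49, 48, 48, 49, 49, 49, 48, 48, 49, 49, 49, 48, 48, 49, 49, 49, 48, 48]
t=5: [30, 30, 30, 31, 31, 30, 30, 30, 31, 31, 30, 30, 30, 31, 31, 30, 30, 30, 31, 31]
t=6: [50, 50, 50, 50, 50, 50, 50, 50, 50, 50, 50, 50, 50, 50, 50, 50, 50, 50, 50, 50]
t=7: [27, 27, 27, 27, 27, 27, 27, 27, 27, 27, 27, 27, 27, 27, 27, 27, 27, 27, 27, 27]
t=8: [49, 49, 49, 49, 49, 49, 49, 49, 49, 49, 49, 49, 49, 49, 49, 49, 49, 49, 49, 49]
t=9: [30, 30, 30, 30, 30, 30, 30, 30, 30, 30, 30, 30, 30, 30, 30, 30, 30, 30, 30, 30]
t=10: [50, 50, 50, 50, 50, 50, 50, 50, 50, 50, 50, 50, 50, 50, 50, 50, 50, 50, 50, 50]

Answer: s_8(3081) = 30
Key observation: The state at step 6, [50, 50, 50, 50, 50, 50, 50, 50, 50, 50, 50, 50, 50, 50, 50, 50, 50, 50, 50, 50], reappears at step 10: the system is in a cycle of period 4 from step 6 on.  Therefore the state at step 3081 equals the state at step 6 + ((3081 - 6) mod 4) = 9, which is [30, 30, 30, 30, 30, 30, 30, 30, 30, 30, 30, 30, 30, 30, 30, 30, 30, 30, 30, 30].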